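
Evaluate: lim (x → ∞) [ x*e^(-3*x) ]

Write as x^1/e^{3x}, an ∞/∞ form.
Exponential growth dominates any polynomial, so repeated L'Hôpital (or the standard result) gives 0.

0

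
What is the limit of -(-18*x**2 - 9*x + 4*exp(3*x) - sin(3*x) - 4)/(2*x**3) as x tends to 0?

Substitution gives 0/0; apply L'Hôpital's rule 3 times.
After differentiating numerator and denominator 3 times the quotient is (108*e^(3*x) + 27*cos(3*x))/(-12); at x = 0 this is -45/4.

-45/4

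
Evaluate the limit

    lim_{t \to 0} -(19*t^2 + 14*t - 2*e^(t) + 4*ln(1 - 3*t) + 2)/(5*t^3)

109/15

Substitution gives 0/0 (the numerator vanishes to order 3).
Expand each term to order t^3: the coefficient of t^3 in 4·ln(1 - 3t) is -36 and in -2·e^(t) is -1/3.
Lower-order terms cancel with the polynomial part, so the numerator is (-109/3)·t^3 + o(t^3), and the limit is (-109/3)/(-5) = 109/15.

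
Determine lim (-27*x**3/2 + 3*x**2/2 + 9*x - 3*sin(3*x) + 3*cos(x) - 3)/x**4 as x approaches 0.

1/8

Substitution gives 0/0; apply L'Hôpital's rule 4 times.
After differentiating numerator and denominator 4 times the quotient is (-243*sin(3*x) + 3*cos(x))/(24); at x = 0 this is 1/8.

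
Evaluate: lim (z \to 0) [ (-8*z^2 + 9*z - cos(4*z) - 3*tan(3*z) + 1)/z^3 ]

Substitution gives 0/0; apply L'Hôpital's rule 3 times.
After differentiating numerator and denominator 3 times the quotient is (-64*sin(4*z) - 486*tan(3*z)^4 - 648*tan(3*z)^2 - 162)/(6); at z = 0 this is -27.

-27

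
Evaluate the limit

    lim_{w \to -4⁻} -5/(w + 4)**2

-∞

As w → -4⁻, (w + 4) → 0⁻, so (w + 4)^2 → 0⁺ and -5/(w + 4)^2 → -∞.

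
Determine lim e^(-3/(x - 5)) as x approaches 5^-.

∞

As x → 5⁻, -3/(x - 5) → +∞, so e^(-3/(x - 5)) → ∞.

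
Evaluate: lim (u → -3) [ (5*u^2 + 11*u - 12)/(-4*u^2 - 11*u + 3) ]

-19/13

Direct substitution gives 0/0, so factor. Both numerator and denominator have (u + 3) as a factor.
After cancelling, the expression reduces to (5*u - 4)/(1 - 4*u).
Substituting u = -3 gives -19/13.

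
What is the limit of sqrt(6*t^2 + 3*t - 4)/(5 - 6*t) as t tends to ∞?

For large |t|, √(6*t^2 + 3*t - 4) ≈ √6·|t| and the denominator ≈ -6t.
Since t → +∞, |t| = t, giving √6/(-6) = -√(6)/6.

-√(6)/6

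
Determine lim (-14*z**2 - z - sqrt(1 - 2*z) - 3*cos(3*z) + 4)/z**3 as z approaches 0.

Substitution gives 0/0; apply L'Hôpital's rule 3 times.
After differentiating numerator and denominator 3 times the quotient is (-81*sin(3*z) + 3/(1 - 2*z)^(5/2))/(6); at z = 0 this is 1/2.

1/2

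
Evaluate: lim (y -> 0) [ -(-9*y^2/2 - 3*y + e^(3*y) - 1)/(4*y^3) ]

Direct substitution gives 0/0.
Apply L'Hôpital: lim (-9*y + 3*e^(3*y) - 3)/(-12*y^2), still 0/0.
Apply L'Hôpital: lim (9*e^(3*y) - 9)/(-24*y), still 0/0.
After 3 applications of L'Hôpital's rule the quotient is (27*e^(3*y))/(-24); substituting y = 0 gives -9/8.

-9/8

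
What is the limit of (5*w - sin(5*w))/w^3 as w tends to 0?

Direct substitution gives 0/0.
Apply L'Hôpital: lim (5 - 5*cos(5*w))/(3*w^2), still 0/0.
Apply L'Hôpital: lim (25*sin(5*w))/(6*w), still 0/0.
After 3 applications of L'Hôpital's rule the quotient is (125*cos(5*w))/(6); substituting w = 0 gives 125/6.

125/6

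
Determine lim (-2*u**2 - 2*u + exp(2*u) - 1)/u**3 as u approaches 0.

4/3

Direct substitution gives 0/0.
Apply L'Hôpital: lim (-4*u + 2*e^(2*u) - 2)/(3*u^2), still 0/0.
Apply L'Hôpital: lim (4*e^(2*u) - 4)/(6*u), still 0/0.
After 3 applications of L'Hôpital's rule the quotient is (8*e^(2*u))/(6); substituting u = 0 gives 4/3.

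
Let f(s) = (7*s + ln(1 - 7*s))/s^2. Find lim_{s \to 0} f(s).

-49/2

Direct substitution gives 0/0.
Apply L'Hôpital: lim (7 - 7/(1 - 7*s))/(2*s), still 0/0.
After 2 applications of L'Hôpital's rule the quotient is (-49/(1 - 7*s)^2)/(2); substituting s = 0 gives -49/2.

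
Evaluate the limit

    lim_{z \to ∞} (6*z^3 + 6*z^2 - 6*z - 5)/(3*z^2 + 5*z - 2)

∞

The numerator has higher degree (3 > 2); the quotient behaves like (6/(3))·z^1 for large |z|.
As z → +∞ this diverges to ∞.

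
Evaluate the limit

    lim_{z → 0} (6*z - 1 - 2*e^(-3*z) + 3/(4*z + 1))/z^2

39

Substitution gives 0/0; apply L'Hôpital's rule 2 times.
After differentiating numerator and denominator 2 times the quotient is (-18*e^(-3*z) + 96/(4*z + 1)^3)/(2); at z = 0 this is 39.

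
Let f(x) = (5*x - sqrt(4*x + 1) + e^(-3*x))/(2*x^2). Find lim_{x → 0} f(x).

Substitution gives 0/0; apply L'Hôpital's rule 2 times.
After differentiating numerator and denominator 2 times the quotient is (9*e^(-3*x) + 4/(4*x + 1)^(3/2))/(4); at x = 0 this is 13/4.

13/4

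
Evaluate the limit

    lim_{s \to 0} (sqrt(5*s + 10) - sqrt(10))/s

√(10)/4

A 0/0 form; rationalise with √(10 + 5s) + √10. This collapses the numerator to 5s, leaving 5/(√(10 + 5s) + √10) → 5/(2√10) = √(10)/4.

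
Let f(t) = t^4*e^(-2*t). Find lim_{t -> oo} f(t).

Write as t^4/e^{2t}, an ∞/∞ form.
Exponential growth dominates any polynomial, so repeated L'Hôpital (or the standard result) gives 0.

0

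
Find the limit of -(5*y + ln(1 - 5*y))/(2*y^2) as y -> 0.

Direct substitution gives 0/0.
Apply L'Hôpital: lim (5 - 5/(1 - 5*y))/(-4*y), still 0/0.
After 2 applications of L'Hôpital's rule the quotient is (-25/(1 - 5*y)^2)/(-4); substituting y = 0 gives 25/4.

25/4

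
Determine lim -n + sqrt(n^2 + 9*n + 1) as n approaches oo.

9/2

This has the form ∞ − ∞. Multiply and divide by the conjugate √(n^2 + 9*n + 1) + n.
That gives (9n + 1) / (√(n^2 + 9*n + 1) + n).
Divide numerator and denominator by n: the limit is 9/(2·1) = 9/2.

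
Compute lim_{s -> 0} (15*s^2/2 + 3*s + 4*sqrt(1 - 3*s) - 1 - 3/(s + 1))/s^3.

-15/4

Substitution gives 0/0 (the numerator vanishes to order 3).
Expand each term to order s^3: the coefficient of s^3 in -3·1/(1 + s) is 3 and in 4·√(1 - 3s) is -27/4.
Lower-order terms cancel with the polynomial part, so the numerator is (-15/4)·s^3 + o(s^3), and the limit is (-15/4)/(1) = -15/4.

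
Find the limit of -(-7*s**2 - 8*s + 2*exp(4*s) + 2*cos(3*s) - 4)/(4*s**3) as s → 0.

-16/3

Substitution gives 0/0; apply L'Hôpital's rule 3 times.
After differentiating numerator and denominator 3 times the quotient is (128*e^(4*s) + 54*sin(3*s))/(-24); at s = 0 this is -16/3.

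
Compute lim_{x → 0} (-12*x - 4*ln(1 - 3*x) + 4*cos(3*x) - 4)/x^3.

Substitution gives 0/0 (the numerator vanishes to order 3).
Expand each term to order x^3: the coefficient of x^3 in 4·cos(3x) is 0 and in -4·ln(1 - 3x) is 36.
Lower-order terms cancel with the polynomial part, so the numerator is (36)·x^3 + o(x^3), and the limit is (36)/(1) = 36.

36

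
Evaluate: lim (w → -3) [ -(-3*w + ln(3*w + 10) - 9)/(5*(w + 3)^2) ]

Direct substitution gives 0/0.
Apply L'Hôpital: lim (-3 + 3/(3*w + 10))/(-10*w - 30), still 0/0.
After 2 applications of L'Hôpital's rule the quotient is (-9/(3*w + 10)^2)/(-10); substituting w = -3 gives 9/10.

9/10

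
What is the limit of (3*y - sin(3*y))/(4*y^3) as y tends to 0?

Direct substitution gives 0/0.
Apply L'Hôpital: lim (3 - 3*cos(3*y))/(12*y^2), still 0/0.
Apply L'Hôpital: lim (9*sin(3*y))/(24*y), still 0/0.
After 3 applications of L'Hôpital's rule the quotient is (27*cos(3*y))/(24); substituting y = 0 gives 9/8.

9/8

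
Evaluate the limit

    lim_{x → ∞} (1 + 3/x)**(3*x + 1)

e^(9)

Write it as [(1 + 3/x)^x]^(3) · (1 + 3/x)^(1). The bracketed term tends to e^(3) and the second factor to 1, so the limit is e^(9).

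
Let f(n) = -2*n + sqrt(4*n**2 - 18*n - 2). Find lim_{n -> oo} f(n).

This has the form ∞ − ∞. Multiply and divide by the conjugate √(4*n^2 - 18*n - 2) + 2n.
That gives (-18n - 2) / (√(4*n^2 - 18*n - 2) + 2n).
Divide numerator and denominator by n: the limit is -18/(2·2) = -9/2.

-9/2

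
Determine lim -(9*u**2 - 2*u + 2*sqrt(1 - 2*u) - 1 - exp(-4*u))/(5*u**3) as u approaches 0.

-29/15

Substitution gives 0/0 (the numerator vanishes to order 3).
Expand each term to order u^3: the coefficient of u^3 in 2·√(1 - 2u) is -1 and in −e^(-4u) is 32/3.
Lower-order terms cancel with the polynomial part, so the numerator is (29/3)·u^3 + o(u^3), and the limit is (29/3)/(-5) = -29/15.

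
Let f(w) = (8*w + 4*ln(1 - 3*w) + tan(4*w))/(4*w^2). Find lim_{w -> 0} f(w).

-9/2

Substitution gives 0/0; apply L'Hôpital's rule 2 times.
After differentiating numerator and denominator 2 times the quotient is (32*tan(4*w)/cos(4*w)^2 - 36/(3*w - 1)^2)/(8); at w = 0 this is -9/2.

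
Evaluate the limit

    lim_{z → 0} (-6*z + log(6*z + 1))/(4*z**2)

Direct substitution gives 0/0.
Apply L'Hôpital: lim (-6 + 6/(6*z + 1))/(8*z), still 0/0.
After 2 applications of L'Hôpital's rule the quotient is (-36/(6*z + 1)^2)/(8); substituting z = 0 gives -9/2.

-9/2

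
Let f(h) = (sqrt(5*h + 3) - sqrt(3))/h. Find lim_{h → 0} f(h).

5*√(3)/6

Substitution gives 0/0. Multiply numerator and denominator by the conjugate √(3 + 5h) + √3.
The numerator becomes (3 + 5h) − 3 = 5h, so the expression simplifies to 5/(√(3 + 5h) + √3).
Letting h → 0 gives 5/(2√3) = 5*√(3)/6.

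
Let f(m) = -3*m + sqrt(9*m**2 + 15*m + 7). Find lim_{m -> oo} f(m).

5/2

This has the form ∞ − ∞. Multiply and divide by the conjugate √(9*m^2 + 15*m + 7) + 3m.
That gives (15m + 7) / (√(9*m^2 + 15*m + 7) + 3m).
Divide numerator and denominator by m: the limit is 15/(2·3) = 5/2.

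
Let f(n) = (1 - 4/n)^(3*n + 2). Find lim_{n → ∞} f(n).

Let L be the limit and take ln: ln L = lim (3n + 2)·ln(1 - 4/n) = lim (3n + 2)·(-4/n + O(1/n²)) = -12.
Hence L = e^(-12).

e^(-12)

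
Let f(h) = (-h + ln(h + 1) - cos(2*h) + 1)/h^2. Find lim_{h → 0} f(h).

3/2

Substitution gives 0/0; apply L'Hôpital's rule 2 times.
After differentiating numerator and denominator 2 times the quotient is (4*cos(2*h) - 1/(h + 1)^2)/(2); at h = 0 this is 3/2.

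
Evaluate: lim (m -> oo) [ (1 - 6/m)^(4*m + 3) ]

Write it as [(1 - 6/m)^m]^(4) · (1 - 6/m)^(3). The bracketed term tends to e^(-6) and the second factor to 1, so the limit is e^(-24).

e^(-24)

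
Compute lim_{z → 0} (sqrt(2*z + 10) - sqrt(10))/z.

√(10)/10

A 0/0 form; rationalise with √(10 + 2z) + √10. This collapses the numerator to 2z, leaving 2/(√(10 + 2z) + √10) → 2/(2√10) = √(10)/10.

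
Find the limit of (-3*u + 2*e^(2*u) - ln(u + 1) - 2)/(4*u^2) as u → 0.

Substitution gives 0/0; apply L'Hôpital's rule 2 times.
After differentiating numerator and denominator 2 times the quotient is (8*e^(2*u) + (u + 1)^(-2))/(8); at u = 0 this is 9/8.

9/8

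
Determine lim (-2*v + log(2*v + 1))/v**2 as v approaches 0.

-2

Direct substitution gives 0/0.
Apply L'Hôpital: lim (-2 + 2/(2*v + 1))/(2*v), still 0/0.
After 2 applications of L'Hôpital's rule the quotient is (-4/(2*v + 1)^2)/(2); substituting v = 0 gives -2.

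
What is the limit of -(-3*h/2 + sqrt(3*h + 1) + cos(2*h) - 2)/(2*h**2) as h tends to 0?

Substitution gives 0/0 (the numerator vanishes to order 2).
Expand each term to order h^2: the coefficient of h^2 in cos(2h) is -2 and in √(1 + 3h) is -9/8.
Lower-order terms cancel with the polynomial part, so the numerator is (-25/8)·h^2 + o(h^2), and the limit is (-25/8)/(-2) = 25/16.

25/16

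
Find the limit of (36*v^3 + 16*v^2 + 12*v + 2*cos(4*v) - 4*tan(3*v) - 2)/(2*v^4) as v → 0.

Substitution gives 0/0; apply L'Hôpital's rule 4 times.
After differentiating numerator and denominator 4 times the quotient is (512*cos(4*v) - 7776*tan(3*v)^5 - 12960*tan(3*v)^3 - 5184*tan(3*v))/(48); at v = 0 this is 32/3.

32/3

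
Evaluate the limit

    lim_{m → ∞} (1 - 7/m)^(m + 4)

e^(-7)

The base → 1 and the exponent → ∞: a 1^∞ form.
Take logarithms: (m + 4)·ln(1 - 7/m). Since ln(1+u) ~ u for small u, this behaves like (m)·(-7/m) → -7.
So the limit is e^(-7).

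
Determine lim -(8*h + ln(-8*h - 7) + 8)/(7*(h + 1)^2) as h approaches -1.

Direct substitution gives 0/0.
Apply L'Hôpital: lim (8 - 8/(-8*h - 7))/(-14*h - 14), still 0/0.
After 2 applications of L'Hôpital's rule the quotient is (-64/(-8*h - 7)^2)/(-14); substituting h = -1 gives 32/7.

32/7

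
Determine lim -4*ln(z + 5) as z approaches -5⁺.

∞

As z → -5⁺, z + 5 → 0⁺ and ln(z + 5) → −∞.
Multiplying by -4 gives ∞.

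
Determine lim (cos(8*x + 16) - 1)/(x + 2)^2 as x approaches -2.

Direct substitution gives 0/0.
Apply L'Hôpital: lim (-8*sin(8*x + 16))/(2*x + 4), still 0/0.
After 2 applications of L'Hôpital's rule the quotient is (-64*cos(8*x + 16))/(2); substituting x = -2 gives -32.

-32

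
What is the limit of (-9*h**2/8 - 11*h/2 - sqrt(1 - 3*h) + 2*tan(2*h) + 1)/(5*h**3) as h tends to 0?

337/240

Substitution gives 0/0; apply L'Hôpital's rule 3 times.
After differentiating numerator and denominator 3 times the quotient is (96*tan(2*h)^2/cos(2*h)^2 + 32/cos(2*h)^2 + 81/(8*(1 - 3*h)^(5/2)))/(30); at h = 0 this is 337/240.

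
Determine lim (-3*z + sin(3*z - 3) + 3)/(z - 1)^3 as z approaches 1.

-9/2

Direct substitution gives 0/0.
Apply L'Hôpital: lim (3*cos(3*z - 3) - 3)/(3*(z - 1)^2), still 0/0.
Apply L'Hôpital: lim (-9*sin(3*z - 3))/(6*z - 6), still 0/0.
After 3 applications of L'Hôpital's rule the quotient is (-27*cos(3*z - 3))/(6); substituting z = 1 gives -9/2.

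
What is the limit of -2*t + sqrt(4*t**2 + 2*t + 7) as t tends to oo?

1/2

This has the form ∞ − ∞. Multiply and divide by the conjugate √(4*t^2 + 2*t + 7) + 2t.
That gives (2t + 7) / (√(4*t^2 + 2*t + 7) + 2t).
Divide numerator and denominator by t: the limit is 2/(2·2) = 1/2.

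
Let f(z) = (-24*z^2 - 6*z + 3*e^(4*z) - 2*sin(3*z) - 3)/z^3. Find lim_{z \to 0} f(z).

Substitution gives 0/0 (the numerator vanishes to order 3).
Expand each term to order z^3: the coefficient of z^3 in -2·sin(3z) is 9 and in 3·e^(4z) is 32.
Lower-order terms cancel with the polynomial part, so the numerator is (41)·z^3 + o(z^3), and the limit is (41)/(1) = 41.

41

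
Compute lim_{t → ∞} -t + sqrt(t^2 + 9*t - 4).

This has the form ∞ − ∞. Multiply and divide by the conjugate √(t^2 + 9*t - 4) + t.
That gives (9t - 4) / (√(t^2 + 9*t - 4) + t).
Divide numerator and denominator by t: the limit is 9/(2·1) = 9/2.

9/2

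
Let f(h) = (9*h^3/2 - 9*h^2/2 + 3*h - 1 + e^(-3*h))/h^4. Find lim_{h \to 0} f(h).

Direct substitution gives 0/0.
Apply L'Hôpital: lim (27*h^2/2 - 9*h + 3 - 3*e^(-3*h))/(4*h^3), still 0/0.
Apply L'Hôpital: lim (27*h - 9 + 9*e^(-3*h))/(12*h^2), still 0/0.
Apply L'Hôpital: lim (27 - 27*e^(-3*h))/(24*h), still 0/0.
After 4 applications of L'Hôpital's rule the quotient is (81*e^(-3*h))/(24); substituting h = 0 gives 27/8.

27/8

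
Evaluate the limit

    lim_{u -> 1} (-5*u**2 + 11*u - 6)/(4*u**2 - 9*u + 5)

Direct substitution gives 0/0, so factor. Both numerator and denominator have (u - 1) as a factor.
After cancelling, the expression reduces to (6 - 5*u)/(4*u - 5).
Substituting u = 1 gives -1.

-1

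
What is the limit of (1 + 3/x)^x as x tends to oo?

e^(3)

Write it as [(1 + 3/x)^x]^(1) · (1 + 3/x)^(0). The bracketed term tends to e^(3) and the second factor to 1, so the limit is e^(3).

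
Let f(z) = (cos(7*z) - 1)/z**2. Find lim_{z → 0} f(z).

Direct substitution gives 0/0.
Apply L'Hôpital: lim (-7*sin(7*z))/(2*z), still 0/0.
After 2 applications of L'Hôpital's rule the quotient is (-49*cos(7*z))/(2); substituting z = 0 gives -49/2.

-49/2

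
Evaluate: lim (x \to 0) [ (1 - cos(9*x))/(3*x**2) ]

27/2

Substitution gives 0/0.
Use (1 − cos u)/u² → 1/2 with u = 9x: the limit is 9²/(2·3) = 27/2.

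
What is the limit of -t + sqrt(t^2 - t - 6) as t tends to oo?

An ∞ − ∞ form. Rationalising with the conjugate, the difference becomes (-t - 6) / (√(t^2 - t - 6) + t).
For large t the denominator behaves like 2·t, so the quotient tends to -1/2 = -1/2.

-1/2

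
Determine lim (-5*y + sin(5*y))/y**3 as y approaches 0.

Direct substitution gives 0/0.
Apply L'Hôpital: lim (5*cos(5*y) - 5)/(3*y^2), still 0/0.
Apply L'Hôpital: lim (-25*sin(5*y))/(6*y), still 0/0.
After 3 applications of L'Hôpital's rule the quotient is (-125*cos(5*y))/(6); substituting y = 0 gives -125/6.

-125/6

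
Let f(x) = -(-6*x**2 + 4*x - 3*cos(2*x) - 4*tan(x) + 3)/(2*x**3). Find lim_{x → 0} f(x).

Substitution gives 0/0 (the numerator vanishes to order 3).
Expand each term to order x^3: the coefficient of x^3 in -4·tan(x) is -4/3 and in -3·cos(2x) is 0.
Lower-order terms cancel with the polynomial part, so the numerator is (-4/3)·x^3 + o(x^3), and the limit is (-4/3)/(-2) = 2/3.

2/3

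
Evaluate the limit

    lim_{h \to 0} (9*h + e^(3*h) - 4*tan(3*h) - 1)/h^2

Substitution gives 0/0 (the numerator vanishes to order 2).
Expand each term to order h^2: the coefficient of h^2 in -4·tan(3h) is 0 and in e^(3h) is 9/2.
Lower-order terms cancel with the polynomial part, so the numerator is (9/2)·h^2 + o(h^2), and the limit is (9/2)/(1) = 9/2.

9/2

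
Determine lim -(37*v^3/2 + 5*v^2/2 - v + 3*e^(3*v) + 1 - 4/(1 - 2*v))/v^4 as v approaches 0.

Substitution gives 0/0 (the numerator vanishes to order 4).
Expand each term to order v^4: the coefficient of v^4 in -4·1/(1 - 2v) is -64 and in 3·e^(3v) is 81/8.
Lower-order terms cancel with the polynomial part, so the numerator is (-431/8)·v^4 + o(v^4), and the limit is (-431/8)/(-1) = 431/8.

431/8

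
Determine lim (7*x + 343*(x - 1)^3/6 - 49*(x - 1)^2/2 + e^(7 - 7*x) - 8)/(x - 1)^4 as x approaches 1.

Direct substitution gives 0/0.
Apply L'Hôpital: lim (-49*x + 343*(x - 1)^2/2 - 7*e^(7 - 7*x) + 56)/(4*(x - 1)^3), still 0/0.
Apply L'Hôpital: lim (343*x + 49*e^(7 - 7*x) - 392)/(12*(x - 1)^2), still 0/0.
Apply L'Hôpital: lim (343 - 343*e^(7 - 7*x))/(24*x - 24), still 0/0.
After 4 applications of L'Hôpital's rule the quotient is (2401*e^(7 - 7*x))/(24); substituting x = 1 gives 2401/24.

2401/24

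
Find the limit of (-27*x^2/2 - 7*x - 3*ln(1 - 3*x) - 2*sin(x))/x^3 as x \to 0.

Substitution gives 0/0 (the numerator vanishes to order 3).
Expand each term to order x^3: the coefficient of x^3 in -3·ln(1 - 3x) is 27 and in -2·sin(x) is 1/3.
Lower-order terms cancel with the polynomial part, so the numerator is (82/3)·x^3 + o(x^3), and the limit is (82/3)/(1) = 82/3.

82/3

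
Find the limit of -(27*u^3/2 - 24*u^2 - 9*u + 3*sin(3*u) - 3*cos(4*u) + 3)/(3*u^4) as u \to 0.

Substitution gives 0/0 (the numerator vanishes to order 4).
Expand each term to order u^4: the coefficient of u^4 in -3·cos(4u) is -32 and in 3·sin(3u) is 0.
Lower-order terms cancel with the polynomial part, so the numerator is (-32)·u^4 + o(u^4), and the limit is (-32)/(-3) = 32/3.

32/3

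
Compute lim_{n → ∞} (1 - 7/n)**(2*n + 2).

e^(-14)

Let L be the limit and take ln: ln L = lim (2n + 2)·ln(1 - 7/n) = lim (2n + 2)·(-7/n + O(1/n²)) = -14.
Hence L = e^(-14).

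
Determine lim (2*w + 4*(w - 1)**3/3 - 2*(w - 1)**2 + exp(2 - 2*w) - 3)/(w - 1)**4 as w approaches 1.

2/3

Direct substitution gives 0/0.
Apply L'Hôpital: lim (-4*w + 4*(w - 1)^2 - 2*e^(2 - 2*w) + 6)/(4*(w - 1)^3), still 0/0.
Apply L'Hôpital: lim (8*w + 4*e^(2 - 2*w) - 12)/(12*(w - 1)^2), still 0/0.
Apply L'Hôpital: lim (8 - 8*e^(2 - 2*w))/(24*w - 24), still 0/0.
After 4 applications of L'Hôpital's rule the quotient is (16*e^(2 - 2*w))/(24); substituting w = 1 gives 2/3.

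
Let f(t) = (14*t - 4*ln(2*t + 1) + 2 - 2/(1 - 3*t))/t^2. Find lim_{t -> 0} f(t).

-10

Substitution gives 0/0 (the numerator vanishes to order 2).
Expand each term to order t^2: the coefficient of t^2 in -2·1/(1 - 3t) is -18 and in -4·ln(1 + 2t) is 8.
Lower-order terms cancel with the polynomial part, so the numerator is (-10)·t^2 + o(t^2), and the limit is (-10)/(1) = -10.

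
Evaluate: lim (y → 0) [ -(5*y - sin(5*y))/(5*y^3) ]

Direct substitution gives 0/0.
Apply L'Hôpital: lim (5 - 5*cos(5*y))/(-15*y^2), still 0/0.
Apply L'Hôpital: lim (25*sin(5*y))/(-30*y), still 0/0.
After 3 applications of L'Hôpital's rule the quotient is (125*cos(5*y))/(-30); substituting y = 0 gives -25/6.

-25/6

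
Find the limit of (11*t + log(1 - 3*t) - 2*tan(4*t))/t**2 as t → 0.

-9/2

Substitution gives 0/0 (the numerator vanishes to order 2).
Expand each term to order t^2: the coefficient of t^2 in ln(1 - 3t) is -9/2 and in -2·tan(4t) is 0.
Lower-order terms cancel with the polynomial part, so the numerator is (-9/2)·t^2 + o(t^2), and the limit is (-9/2)/(1) = -9/2.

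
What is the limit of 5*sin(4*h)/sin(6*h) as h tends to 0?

10/3

Substitution gives 0/0.
Divide numerator and denominator by h: sin(4h)/h → 4 and sin(6h)/h → 6, so the limit is 5·4/6 = 10/3.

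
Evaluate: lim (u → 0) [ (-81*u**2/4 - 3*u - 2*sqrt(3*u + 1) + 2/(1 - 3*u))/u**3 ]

Substitution gives 0/0 (the numerator vanishes to order 3).
Expand each term to order u^3: the coefficient of u^3 in -2·√(1 + 3u) is -27/8 and in 2·1/(1 - 3u) is 54.
Lower-order terms cancel with the polynomial part, so the numerator is (405/8)·u^3 + o(u^3), and the limit is (405/8)/(1) = 405/8.

405/8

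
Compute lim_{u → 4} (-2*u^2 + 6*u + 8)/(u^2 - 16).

Direct substitution gives 0/0, so factor. Both numerator and denominator have (u - 4) as a factor.
After cancelling, the expression reduces to (-2*u - 2)/(u + 4).
Substituting u = 4 gives -5/4.

-5/4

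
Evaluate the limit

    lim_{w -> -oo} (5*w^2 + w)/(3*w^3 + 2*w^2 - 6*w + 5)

0

The denominator has degree 3 and the numerator degree 2. Dividing numerator and denominator by w^3 sends every term to 0 except the leading denominator term, so the limit is 0.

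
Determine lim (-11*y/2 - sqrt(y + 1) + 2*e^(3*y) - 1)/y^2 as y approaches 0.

73/8

Substitution gives 0/0 (the numerator vanishes to order 2).
Expand each term to order y^2: the coefficient of y^2 in 2·e^(3y) is 9 and in −√(1 + y) is 1/8.
Lower-order terms cancel with the polynomial part, so the numerator is (73/8)·y^2 + o(y^2), and the limit is (73/8)/(1) = 73/8.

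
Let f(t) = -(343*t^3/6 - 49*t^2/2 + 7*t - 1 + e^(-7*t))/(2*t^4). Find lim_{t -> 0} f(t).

Direct substitution gives 0/0.
Apply L'Hôpital: lim (343*t^2/2 - 49*t + 7 - 7*e^(-7*t))/(-8*t^3), still 0/0.
Apply L'Hôpital: lim (343*t - 49 + 49*e^(-7*t))/(-24*t^2), still 0/0.
Apply L'Hôpital: lim (343 - 343*e^(-7*t))/(-48*t), still 0/0.
After 4 applications of L'Hôpital's rule the quotient is (2401*e^(-7*t))/(-48); substituting t = 0 gives -2401/48.

-2401/48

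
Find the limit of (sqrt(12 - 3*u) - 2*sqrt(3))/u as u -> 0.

Substitution gives 0/0. Multiply numerator and denominator by the conjugate √(12 - 3u) + √12.
The numerator becomes (12 - 3u) − 12 = -3u, so the expression simplifies to -3/(√(12 - 3u) + √12).
Letting u → 0 gives -3/(2√12) = -√(3)/4.

-√(3)/4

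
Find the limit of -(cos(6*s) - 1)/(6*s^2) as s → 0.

Direct substitution gives 0/0.
Apply L'Hôpital: lim (-6*sin(6*s))/(-12*s), still 0/0.
After 2 applications of L'Hôpital's rule the quotient is (-36*cos(6*s))/(-12); substituting s = 0 gives 3.

3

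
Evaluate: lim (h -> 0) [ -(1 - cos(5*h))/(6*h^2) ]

Substitution gives 0/0.
Use (1 − cos u)/u² → 1/2 with u = 5h: the limit is 5²/(2·(-6)) = -25/12.

-25/12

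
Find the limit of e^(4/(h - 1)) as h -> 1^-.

0

As h → 1⁻, 4/(h - 1) → −∞, so e^(4/(h - 1)) → 0.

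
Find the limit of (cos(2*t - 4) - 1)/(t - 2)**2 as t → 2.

Direct substitution gives 0/0.
Apply L'Hôpital: lim (-2*sin(2*t - 4))/(2*t - 4), still 0/0.
After 2 applications of L'Hôpital's rule the quotient is (-4*cos(2*t - 4))/(2); substituting t = 2 gives -2.

-2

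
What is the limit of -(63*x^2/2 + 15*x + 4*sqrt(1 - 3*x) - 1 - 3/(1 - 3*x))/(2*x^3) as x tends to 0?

Substitution gives 0/0; apply L'Hôpital's rule 3 times.
After differentiating numerator and denominator 3 times the quotient is (-486/(3*x - 1)^4 - 81*(3*x - 1)^4/(2*(1 - 3*x)^(13/2)))/(-12); at x = 0 this is 351/8.

351/8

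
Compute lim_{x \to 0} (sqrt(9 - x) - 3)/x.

Substitution gives 0/0. Multiply numerator and denominator by the conjugate √(9 - x) + √9.
The numerator becomes (9 - x) − 9 = -x, so the expression simplifies to -1/(√(9 - x) + √9).
Letting x → 0 gives -1/(2√9) = -1/6.

-1/6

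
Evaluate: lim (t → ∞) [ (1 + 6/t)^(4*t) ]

Write it as [(1 + 6/t)^t]^(4) · (1 + 6/t)^(0). The bracketed term tends to e^(6) and the second factor to 1, so the limit is e^(24).

e^(24)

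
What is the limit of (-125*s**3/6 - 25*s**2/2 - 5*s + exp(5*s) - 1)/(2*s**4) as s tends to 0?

Direct substitution gives 0/0.
Apply L'Hôpital: lim (-125*s^2/2 - 25*s + 5*e^(5*s) - 5)/(8*s^3), still 0/0.
Apply L'Hôpital: lim (-125*s + 25*e^(5*s) - 25)/(24*s^2), still 0/0.
Apply L'Hôpital: lim (125*e^(5*s) - 125)/(48*s), still 0/0.
After 4 applications of L'Hôpital's rule the quotient is (625*e^(5*s))/(48); substituting s = 0 gives 625/48.

625/48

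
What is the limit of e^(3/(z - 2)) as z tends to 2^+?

As z → 2⁺, 3/(z - 2) → +∞, so e^(3/(z - 2)) → ∞.

∞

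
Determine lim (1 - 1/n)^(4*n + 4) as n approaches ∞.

e^(-4)

The base → 1 and the exponent → ∞: a 1^∞ form.
Take logarithms: (4n + 4)·ln(1 - 1/n). Since ln(1+u) ~ u for small u, this behaves like (4n)·(-1/n) → -4.
So the limit is e^(-4).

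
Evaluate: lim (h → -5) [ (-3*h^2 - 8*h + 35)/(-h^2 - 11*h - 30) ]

-22

At h = -5 both the top and bottom vanish — a removable singularity. Factoring out (h + 5) from each leaves (7 - 3*h)/(-h - 6), which at h = -5 equals -22.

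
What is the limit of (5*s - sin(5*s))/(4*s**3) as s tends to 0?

125/24

Direct substitution gives 0/0.
Apply L'Hôpital: lim (5 - 5*cos(5*s))/(12*s^2), still 0/0.
Apply L'Hôpital: lim (25*sin(5*s))/(24*s), still 0/0.
After 3 applications of L'Hôpital's rule the quotient is (125*cos(5*s))/(24); substituting s = 0 gives 125/24.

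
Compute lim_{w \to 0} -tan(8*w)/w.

-8

Substitution gives 0/0.
Since tan(u)/u → 1 as u → 0, tan(8w)/(8w) → 1 and the limit is 8/(-1) = -8.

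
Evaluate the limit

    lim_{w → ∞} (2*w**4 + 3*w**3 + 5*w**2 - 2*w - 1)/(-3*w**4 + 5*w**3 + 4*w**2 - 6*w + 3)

-2/3

Numerator and denominator both have degree 4.
Dividing every term by w^4, all lower-order terms vanish and the limit is the ratio of leading coefficients, 2/(-3) = -2/3.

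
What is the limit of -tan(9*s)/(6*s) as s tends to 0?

-3/2

Substitution gives 0/0.
Since tan(u)/u → 1 as u → 0, tan(9s)/(9s) → 1 and the limit is 9/(-6) = -3/2.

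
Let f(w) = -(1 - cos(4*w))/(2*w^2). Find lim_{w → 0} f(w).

-4

Substitution gives 0/0.
Use (1 − cos u)/u² → 1/2 with u = 4w: the limit is 4²/(2·(-2)) = -4.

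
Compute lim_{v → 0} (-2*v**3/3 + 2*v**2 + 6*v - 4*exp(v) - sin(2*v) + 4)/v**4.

Substitution gives 0/0 (the numerator vanishes to order 4).
Expand each term to order v^4: the coefficient of v^4 in -4·e^(v) is -1/6 and in −sin(2v) is 0.
Lower-order terms cancel with the polynomial part, so the numerator is (-1/6)·v^4 + o(v^4), and the limit is (-1/6)/(1) = -1/6.

-1/6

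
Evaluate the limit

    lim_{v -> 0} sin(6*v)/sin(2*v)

3

Substitution gives 0/0.
Divide numerator and denominator by v: sin(6v)/v → 6 and sin(2v)/v → 2, so the limit is 1·6/2 = 3.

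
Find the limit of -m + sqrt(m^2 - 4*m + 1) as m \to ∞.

-2

An ∞ − ∞ form. Rationalising with the conjugate, the difference becomes (-4m + 1) / (√(m^2 - 4*m + 1) + m).
For large m the denominator behaves like 2·m, so the quotient tends to -4/2 = -2.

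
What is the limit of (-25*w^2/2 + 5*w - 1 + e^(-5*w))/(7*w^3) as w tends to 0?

-125/42

Direct substitution gives 0/0.
Apply L'Hôpital: lim (-25*w + 5 - 5*e^(-5*w))/(21*w^2), still 0/0.
Apply L'Hôpital: lim (-25 + 25*e^(-5*w))/(42*w), still 0/0.
After 3 applications of L'Hôpital's rule the quotient is (-125*e^(-5*w))/(42); substituting w = 0 gives -125/42.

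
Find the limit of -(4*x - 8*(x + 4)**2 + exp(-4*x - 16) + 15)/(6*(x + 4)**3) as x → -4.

16/9

Direct substitution gives 0/0.
Apply L'Hôpital: lim (-16*x - 4*e^(-4*x - 16) - 60)/(-18*(x + 4)^2), still 0/0.
Apply L'Hôpital: lim (16*e^(-4*x - 16) - 16)/(-36*x - 144), still 0/0.
After 3 applications of L'Hôpital's rule the quotient is (-64*e^(-4*x - 16))/(-36); substituting x = -4 gives 16/9.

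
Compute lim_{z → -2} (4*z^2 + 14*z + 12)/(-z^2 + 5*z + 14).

At z = -2 both the top and bottom vanish — a removable singularity. Factoring out (z + 2) from each leaves (4*z + 6)/(7 - z), which at z = -2 equals -2/9.

-2/9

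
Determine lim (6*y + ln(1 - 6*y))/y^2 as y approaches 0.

-18

Direct substitution gives 0/0.
Apply L'Hôpital: lim (6 - 6/(1 - 6*y))/(2*y), still 0/0.
After 2 applications of L'Hôpital's rule the quotient is (-36/(1 - 6*y)^2)/(2); substituting y = 0 gives -18.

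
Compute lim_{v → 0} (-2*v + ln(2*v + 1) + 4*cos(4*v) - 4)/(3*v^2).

-34/3

Substitution gives 0/0 (the numerator vanishes to order 2).
Expand each term to order v^2: the coefficient of v^2 in ln(1 + 2v) is -2 and in 4·cos(4v) is -32.
Lower-order terms cancel with the polynomial part, so the numerator is (-34)·v^2 + o(v^2), and the limit is (-34)/(3) = -34/3.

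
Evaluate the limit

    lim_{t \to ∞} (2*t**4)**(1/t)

Base → ∞ and exponent → 0: an ∞^0 form.
Take logs: (1/t)·ln(2·t^4) = (ln 2 + 4·ln t)/t → 0.
So the limit is e^0 = 1.

1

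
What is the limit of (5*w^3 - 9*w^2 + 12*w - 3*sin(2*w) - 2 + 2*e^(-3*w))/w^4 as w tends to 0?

Substitution gives 0/0; apply L'Hôpital's rule 4 times.
After differentiating numerator and denominator 4 times the quotient is (-48*sin(2*w) + 162*e^(-3*w))/(24); at w = 0 this is 27/4.

27/4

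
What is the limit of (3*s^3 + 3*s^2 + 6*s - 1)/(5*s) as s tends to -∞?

The numerator has higher degree (3 > 1); the quotient behaves like (3/(5))·s^2 for large |s|.
As s → −∞ this diverges to ∞.

∞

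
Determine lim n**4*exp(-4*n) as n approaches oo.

0

Write as n^4/e^{4n}, an ∞/∞ form.
Exponential growth dominates any polynomial, so repeated L'Hôpital (or the standard result) gives 0.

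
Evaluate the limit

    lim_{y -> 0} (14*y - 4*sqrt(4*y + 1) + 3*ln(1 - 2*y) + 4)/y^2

2

Substitution gives 0/0 (the numerator vanishes to order 2).
Expand each term to order y^2: the coefficient of y^2 in -4·√(1 + 4y) is 8 and in 3·ln(1 - 2y) is -6.
Lower-order terms cancel with the polynomial part, so the numerator is (2)·y^2 + o(y^2), and the limit is (2)/(1) = 2.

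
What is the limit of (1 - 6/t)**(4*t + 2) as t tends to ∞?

e^(-24)

Write it as [(1 - 6/t)^t]^(4) · (1 - 6/t)^(2). The bracketed term tends to e^(-6) and the second factor to 1, so the limit is e^(-24).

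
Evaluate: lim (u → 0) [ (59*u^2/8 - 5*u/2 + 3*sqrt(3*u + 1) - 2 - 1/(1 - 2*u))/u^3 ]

Substitution gives 0/0 (the numerator vanishes to order 3).
Expand each term to order u^3: the coefficient of u^3 in 3·√(1 + 3u) is 81/16 and in −1/(1 - 2u) is -8.
Lower-order terms cancel with the polynomial part, so the numerator is (-47/16)·u^3 + o(u^3), and the limit is (-47/16)/(1) = -47/16.

-47/16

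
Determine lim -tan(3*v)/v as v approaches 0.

Substitution gives 0/0.
Since tan(u)/u → 1 as u → 0, tan(3v)/(3v) → 1 and the limit is 3/(-1) = -3.

-3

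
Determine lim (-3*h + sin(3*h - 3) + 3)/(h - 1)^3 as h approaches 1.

-9/2

Direct substitution gives 0/0.
Apply L'Hôpital: lim (3*cos(3*h - 3) - 3)/(3*(h - 1)^2), still 0/0.
Apply L'Hôpital: lim (-9*sin(3*h - 3))/(6*h - 6), still 0/0.
After 3 applications of L'Hôpital's rule the quotient is (-27*cos(3*h - 3))/(6); substituting h = 1 gives -9/2.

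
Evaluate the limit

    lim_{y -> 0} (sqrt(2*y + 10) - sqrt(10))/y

Substitution gives 0/0. Multiply numerator and denominator by the conjugate √(10 + 2y) + √10.
The numerator becomes (10 + 2y) − 10 = 2y, so the expression simplifies to 2/(√(10 + 2y) + √10).
Letting y → 0 gives 2/(2√10) = √(10)/10.

√(10)/10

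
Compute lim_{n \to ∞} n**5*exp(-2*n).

Write as n^5/e^{2n}, an ∞/∞ form.
Exponential growth dominates any polynomial, so repeated L'Hôpital (or the standard result) gives 0.

0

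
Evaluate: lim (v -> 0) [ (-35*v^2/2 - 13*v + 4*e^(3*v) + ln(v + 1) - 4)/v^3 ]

Substitution gives 0/0; apply L'Hôpital's rule 3 times.
After differentiating numerator and denominator 3 times the quotient is (108*e^(3*v) + 2/(v + 1)^3)/(6); at v = 0 this is 55/3.

55/3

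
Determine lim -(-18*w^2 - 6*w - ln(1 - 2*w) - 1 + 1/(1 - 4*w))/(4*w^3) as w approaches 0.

Substitution gives 0/0; apply L'Hôpital's rule 3 times.
After differentiating numerator and denominator 3 times the quotient is (384/(4*w - 1)^4 - 16/(2*w - 1)^3)/(-24); at w = 0 this is -50/3.

-50/3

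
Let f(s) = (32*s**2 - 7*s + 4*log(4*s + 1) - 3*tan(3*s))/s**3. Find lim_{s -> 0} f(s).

175/3

Substitution gives 0/0; apply L'Hôpital's rule 3 times.
After differentiating numerator and denominator 3 times the quotient is (2*(324*(4*s + 1)^3*(cos(6*s) - 2)/(cos(6*s) + 1)^2 + 256)/(4*s + 1)^3)/(6); at s = 0 this is 175/3.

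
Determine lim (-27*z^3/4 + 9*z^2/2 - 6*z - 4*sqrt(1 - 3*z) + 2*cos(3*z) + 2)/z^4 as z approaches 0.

621/32

Substitution gives 0/0; apply L'Hôpital's rule 4 times.
After differentiating numerator and denominator 4 times the quotient is (162*cos(3*z) + 1215/(4*(1 - 3*z)^(7/2)))/(24); at z = 0 this is 621/32.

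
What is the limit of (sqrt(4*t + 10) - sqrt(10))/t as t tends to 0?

Substitution gives 0/0. Multiply numerator and denominator by the conjugate √(10 + 4t) + √10.
The numerator becomes (10 + 4t) − 10 = 4t, so the expression simplifies to 4/(√(10 + 4t) + √10).
Letting t → 0 gives 4/(2√10) = √(10)/5.

√(10)/5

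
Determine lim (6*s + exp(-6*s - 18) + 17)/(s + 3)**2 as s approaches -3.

Direct substitution gives 0/0.
Apply L'Hôpital: lim (6 - 6*e^(-6*s - 18))/(2*s + 6), still 0/0.
After 2 applications of L'Hôpital's rule the quotient is (36*e^(-6*s - 18))/(2); substituting s = -3 gives 18.

18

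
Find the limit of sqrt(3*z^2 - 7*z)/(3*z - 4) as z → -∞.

-√(3)/3

For large |z|, √(3*z^2 - 7*z) ≈ √3·|z| and the denominator ≈ 3z.
Since z → −∞, |z| = −z, giving −√3/(3) = -√(3)/3.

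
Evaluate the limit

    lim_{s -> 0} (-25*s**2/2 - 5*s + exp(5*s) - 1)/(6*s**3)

Direct substitution gives 0/0.
Apply L'Hôpital: lim (-25*s + 5*e^(5*s) - 5)/(18*s^2), still 0/0.
Apply L'Hôpital: lim (25*e^(5*s) - 25)/(36*s), still 0/0.
After 3 applications of L'Hôpital's rule the quotient is (125*e^(5*s))/(36); substituting s = 0 gives 125/36.

125/36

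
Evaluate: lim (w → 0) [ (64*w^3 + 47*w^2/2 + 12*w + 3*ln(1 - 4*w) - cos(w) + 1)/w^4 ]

Substitution gives 0/0; apply L'Hôpital's rule 4 times.
After differentiating numerator and denominator 4 times the quotient is (-cos(w) - 4608/(4*w - 1)^4)/(24); at w = 0 this is -4609/24.

-4609/24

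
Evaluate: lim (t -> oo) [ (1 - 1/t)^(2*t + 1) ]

e^(-2)

Write it as [(1 - 1/t)^t]^(2) · (1 - 1/t)^(1). The bracketed term tends to e^(-1) and the second factor to 1, so the limit is e^(-2).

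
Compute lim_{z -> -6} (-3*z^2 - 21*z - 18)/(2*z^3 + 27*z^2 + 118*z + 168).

Since z = -6 makes numerator and denominator zero, (z + 6) divides both.
Cancelling it gives (-3*z - 3)/(2*z^2 + 15*z + 28); now plug in z = -6 to get 3/2.

3/2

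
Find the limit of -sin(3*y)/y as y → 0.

-3

Substitution gives 0/0.
Write it as (3/(-1))·sin(3y)/(3y); since sin(u)/u → 1, the limit is -3.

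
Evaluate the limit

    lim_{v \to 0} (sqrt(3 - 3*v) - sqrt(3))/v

A 0/0 form; rationalise with √(3 - 3v) + √3. This collapses the numerator to -3v, leaving -3/(√(3 - 3v) + √3) → -3/(2√3) = -√(3)/2.

-√(3)/2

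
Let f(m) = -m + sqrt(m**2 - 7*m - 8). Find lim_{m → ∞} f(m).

-7/2

This has the form ∞ − ∞. Multiply and divide by the conjugate √(m^2 - 7*m - 8) + m.
That gives (-7m - 8) / (√(m^2 - 7*m - 8) + m).
Divide numerator and denominator by m: the limit is -7/(2·1) = -7/2.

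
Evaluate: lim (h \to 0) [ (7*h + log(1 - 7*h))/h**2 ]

Direct substitution gives 0/0.
Apply L'Hôpital: lim (7 - 7/(1 - 7*h))/(2*h), still 0/0.
After 2 applications of L'Hôpital's rule the quotient is (-49/(1 - 7*h)^2)/(2); substituting h = 0 gives -49/2.

-49/2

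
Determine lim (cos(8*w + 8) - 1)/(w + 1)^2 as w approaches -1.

-32

Direct substitution gives 0/0.
Apply L'Hôpital: lim (-8*sin(8*w + 8))/(2*w + 2), still 0/0.
After 2 applications of L'Hôpital's rule the quotient is (-64*cos(8*w + 8))/(2); substituting w = -1 gives -32.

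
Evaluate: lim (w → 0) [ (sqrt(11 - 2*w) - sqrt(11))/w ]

A 0/0 form; rationalise with √(11 - 2w) + √11. This collapses the numerator to -2w, leaving -2/(√(11 - 2w) + √11) → -2/(2√11) = -√(11)/11.

-√(11)/11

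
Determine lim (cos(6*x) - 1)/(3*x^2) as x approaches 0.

-6

Direct substitution gives 0/0.
Apply L'Hôpital: lim (-6*sin(6*x))/(6*x), still 0/0.
After 2 applications of L'Hôpital's rule the quotient is (-36*cos(6*x))/(6); substituting x = 0 gives -6.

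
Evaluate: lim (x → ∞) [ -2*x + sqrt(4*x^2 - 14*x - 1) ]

-7/2

An ∞ − ∞ form. Rationalising with the conjugate, the difference becomes (-14x - 1) / (√(4*x^2 - 14*x - 1) + 2x).
For large x the denominator behaves like 2·2x, so the quotient tends to -14/4 = -7/2.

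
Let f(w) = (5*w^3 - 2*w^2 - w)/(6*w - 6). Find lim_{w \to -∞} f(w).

∞

The numerator has higher degree (3 > 1); the quotient behaves like (5/(6))·w^2 for large |w|.
As w → −∞ this diverges to ∞.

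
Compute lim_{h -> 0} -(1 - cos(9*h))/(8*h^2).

Substitution gives 0/0.
Use (1 − cos u)/u² → 1/2 with u = 9h: the limit is 9²/(2·(-8)) = -81/16.

-81/16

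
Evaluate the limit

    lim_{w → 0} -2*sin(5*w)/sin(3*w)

Substitution gives 0/0.
Divide numerator and denominator by w: sin(5w)/w → 5 and sin(3w)/w → 3, so the limit is -2·5/3 = -10/3.

-10/3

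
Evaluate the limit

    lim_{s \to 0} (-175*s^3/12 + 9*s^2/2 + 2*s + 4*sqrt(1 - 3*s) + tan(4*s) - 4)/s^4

-405/32

Substitution gives 0/0 (the numerator vanishes to order 4).
Expand each term to order s^4: the coefficient of s^4 in 4·√(1 - 3s) is -405/32 and in tan(4s) is 0.
Lower-order terms cancel with the polynomial part, so the numerator is (-405/32)·s^4 + o(s^4), and the limit is (-405/32)/(1) = -405/32.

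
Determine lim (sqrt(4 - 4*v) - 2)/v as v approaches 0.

Substitution gives 0/0. Multiply numerator and denominator by the conjugate √(4 - 4v) + √4.
The numerator becomes (4 - 4v) − 4 = -4v, so the expression simplifies to -4/(√(4 - 4v) + √4).
Letting v → 0 gives -4/(2√4) = -1.

-1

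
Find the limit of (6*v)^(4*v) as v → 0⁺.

Base → 0⁺ and exponent → 0⁺: a 0^0 form.
Take logs: 4v·ln(6v). This is 0·(−∞); rewriting as ln(6v)/(1/(4v)) and applying L'Hôpital gives 0.
Hence the limit is e^0 = 1.

1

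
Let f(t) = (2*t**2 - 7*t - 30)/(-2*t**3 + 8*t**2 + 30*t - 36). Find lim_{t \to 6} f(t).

Direct substitution gives 0/0, so factor. Both numerator and denominator have (t - 6) as a factor.
After cancelling, the expression reduces to (2*t + 5)/(-2*t^2 - 4*t + 6).
Substituting t = 6 gives -17/90.

-17/90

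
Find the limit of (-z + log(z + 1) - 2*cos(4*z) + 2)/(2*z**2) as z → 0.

Substitution gives 0/0; apply L'Hôpital's rule 2 times.
After differentiating numerator and denominator 2 times the quotient is (32*cos(4*z) - 1/(z + 1)^2)/(4); at z = 0 this is 31/4.

31/4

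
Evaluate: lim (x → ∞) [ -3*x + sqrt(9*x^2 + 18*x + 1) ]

An ∞ − ∞ form. Rationalising with the conjugate, the difference becomes (18x + 1) / (√(9*x^2 + 18*x + 1) + 3x).
For large x the denominator behaves like 2·3x, so the quotient tends to 18/6 = 3.

3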